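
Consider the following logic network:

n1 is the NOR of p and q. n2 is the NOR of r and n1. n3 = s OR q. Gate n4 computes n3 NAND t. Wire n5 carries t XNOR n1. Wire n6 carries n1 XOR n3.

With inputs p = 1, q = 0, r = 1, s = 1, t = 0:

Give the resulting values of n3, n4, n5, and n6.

n3 = 1; n4 = 1; n5 = 1; n6 = 1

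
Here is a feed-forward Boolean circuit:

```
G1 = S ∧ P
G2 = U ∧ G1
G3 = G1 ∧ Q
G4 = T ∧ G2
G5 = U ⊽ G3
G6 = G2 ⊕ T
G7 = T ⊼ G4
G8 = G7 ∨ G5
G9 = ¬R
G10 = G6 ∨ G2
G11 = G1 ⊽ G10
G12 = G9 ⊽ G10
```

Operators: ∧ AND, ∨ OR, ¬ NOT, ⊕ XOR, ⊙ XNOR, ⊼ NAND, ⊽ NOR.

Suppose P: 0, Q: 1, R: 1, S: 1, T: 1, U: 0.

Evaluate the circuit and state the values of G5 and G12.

G5 = 1, G12 = 0

G1 = S AND P = 1 AND 0 = 0
G2 = U AND G1 = 0 AND 0 = 0
G3 = G1 AND Q = 0 AND 1 = 0
G5 = U NOR G3 = 0 NOR 0 = 1
G6 = G2 XOR T = 0 XOR 1 = 1
G9 = NOT R = NOT 1 = 0
G10 = G6 OR G2 = 1 OR 0 = 1
G12 = G9 NOR G10 = 0 NOR 1 = 0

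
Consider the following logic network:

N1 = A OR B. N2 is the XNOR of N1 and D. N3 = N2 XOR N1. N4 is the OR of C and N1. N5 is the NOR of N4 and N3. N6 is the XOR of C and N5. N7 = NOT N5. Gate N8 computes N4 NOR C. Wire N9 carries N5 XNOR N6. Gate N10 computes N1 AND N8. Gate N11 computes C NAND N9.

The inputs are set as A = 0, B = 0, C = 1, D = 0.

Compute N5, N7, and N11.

N5 = 0, N7 = 1, N11 = 1

N1 = A OR B = 0 OR 0 = 0
N2 = N1 XNOR D = 0 XNOR 0 = 1
N3 = N2 XOR N1 = 1 XOR 0 = 1
N4 = C OR N1 = 1 OR 0 = 1
N5 = N4 NOR N3 = 1 NOR 1 = 0
N6 = C XOR N5 = 1 XOR 0 = 1
N7 = NOT N5 = NOT 0 = 1
N9 = N5 XNOR N6 = 0 XNOR 1 = 0
N11 = C NAND N9 = 1 NAND 0 = 1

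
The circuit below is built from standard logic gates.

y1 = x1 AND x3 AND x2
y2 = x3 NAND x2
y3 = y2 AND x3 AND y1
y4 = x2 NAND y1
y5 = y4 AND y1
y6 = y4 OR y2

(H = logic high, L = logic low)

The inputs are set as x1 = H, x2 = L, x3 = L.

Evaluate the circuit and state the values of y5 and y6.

y5 = L, y6 = H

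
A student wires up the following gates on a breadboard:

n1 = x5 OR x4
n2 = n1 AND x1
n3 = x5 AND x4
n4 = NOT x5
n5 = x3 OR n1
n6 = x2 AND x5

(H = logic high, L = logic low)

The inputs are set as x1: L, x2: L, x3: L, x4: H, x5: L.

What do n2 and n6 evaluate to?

n2 = L  n6 = L

n1 = x5 OR x4 = L OR H = H
n2 = n1 AND x1 = H AND L = L
n6 = x2 AND x5 = L AND L = L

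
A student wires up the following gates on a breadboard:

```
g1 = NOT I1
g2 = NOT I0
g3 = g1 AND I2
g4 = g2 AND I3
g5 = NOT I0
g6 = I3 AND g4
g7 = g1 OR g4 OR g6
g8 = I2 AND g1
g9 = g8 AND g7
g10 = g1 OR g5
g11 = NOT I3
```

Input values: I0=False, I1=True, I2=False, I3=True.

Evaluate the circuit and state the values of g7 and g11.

g1 = NOT I1 = NOT True = False
g2 = NOT I0 = NOT False = True
g4 = g2 AND I3 = True AND True = True
g6 = I3 AND g4 = True AND True = True
g7 = g1 OR g4 OR g6 = False OR True OR True = True
g11 = NOT I3 = NOT True = False

g7 = True  g11 = False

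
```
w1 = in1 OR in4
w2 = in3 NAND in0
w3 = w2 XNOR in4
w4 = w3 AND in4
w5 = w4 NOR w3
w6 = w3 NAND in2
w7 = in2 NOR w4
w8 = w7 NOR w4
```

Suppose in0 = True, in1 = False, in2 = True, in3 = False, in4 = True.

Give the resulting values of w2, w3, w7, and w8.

w2 = True, w3 = True, w7 = False, w8 = False

w2 = in3 NAND in0 = False NAND True = True
w3 = w2 XNOR in4 = True XNOR True = True
w4 = w3 AND in4 = True AND True = True
w7 = in2 NOR w4 = True NOR True = False
w8 = w7 NOR w4 = False NOR True = False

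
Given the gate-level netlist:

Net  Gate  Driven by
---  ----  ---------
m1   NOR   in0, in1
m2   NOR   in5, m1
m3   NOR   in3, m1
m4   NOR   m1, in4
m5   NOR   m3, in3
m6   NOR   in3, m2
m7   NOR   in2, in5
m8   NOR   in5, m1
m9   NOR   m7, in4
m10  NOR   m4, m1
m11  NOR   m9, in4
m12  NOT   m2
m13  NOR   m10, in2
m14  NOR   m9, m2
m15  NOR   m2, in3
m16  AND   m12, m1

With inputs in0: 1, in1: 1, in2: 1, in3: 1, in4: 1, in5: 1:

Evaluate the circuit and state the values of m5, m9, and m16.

m5 = 0; m9 = 0; m16 = 0

m1 = in0 NOR in1 = 1 NOR 1 = 0
m2 = in5 NOR m1 = 1 NOR 0 = 0
m3 = in3 NOR m1 = 1 NOR 0 = 0
m5 = m3 NOR in3 = 0 NOR 1 = 0
m7 = in2 NOR in5 = 1 NOR 1 = 0
m9 = m7 NOR in4 = 0 NOR 1 = 0
m12 = NOT m2 = NOT 0 = 1
m16 = m12 AND m1 = 1 AND 0 = 0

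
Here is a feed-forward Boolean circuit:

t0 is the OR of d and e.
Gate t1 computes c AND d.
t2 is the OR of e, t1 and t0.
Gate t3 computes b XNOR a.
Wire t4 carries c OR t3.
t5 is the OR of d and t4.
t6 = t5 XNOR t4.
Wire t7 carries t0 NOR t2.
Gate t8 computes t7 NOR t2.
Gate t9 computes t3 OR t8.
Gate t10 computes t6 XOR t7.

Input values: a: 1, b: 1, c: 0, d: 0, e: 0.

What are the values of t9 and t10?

t0 = d OR e = 0 OR 0 = 0
t1 = c AND d = 0 AND 0 = 0
t2 = e OR t1 OR t0 = 0 OR 0 OR 0 = 0
t3 = b XNOR a = 1 XNOR 1 = 1
t4 = c OR t3 = 0 OR 1 = 1
t5 = d OR t4 = 0 OR 1 = 1
t6 = t5 XNOR t4 = 1 XNOR 1 = 1
t7 = t0 NOR t2 = 0 NOR 0 = 1
t8 = t7 NOR t2 = 1 NOR 0 = 0
t9 = t3 OR t8 = 1 OR 0 = 1
t10 = t6 XOR t7 = 1 XOR 1 = 0

t9 = 1  t10 = 0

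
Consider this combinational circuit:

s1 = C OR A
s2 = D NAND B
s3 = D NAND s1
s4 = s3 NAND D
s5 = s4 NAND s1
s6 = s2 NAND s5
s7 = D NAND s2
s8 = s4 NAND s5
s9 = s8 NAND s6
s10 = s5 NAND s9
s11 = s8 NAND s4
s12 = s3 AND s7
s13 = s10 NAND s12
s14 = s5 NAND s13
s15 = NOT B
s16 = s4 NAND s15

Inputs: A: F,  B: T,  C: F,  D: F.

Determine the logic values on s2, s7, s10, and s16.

s2 = T, s7 = T, s10 = F, s16 = T

s1 = C OR A = F OR F = F
s2 = D NAND B = F NAND T = T
s3 = D NAND s1 = F NAND F = T
s4 = s3 NAND D = T NAND F = T
s5 = s4 NAND s1 = T NAND F = T
s6 = s2 NAND s5 = T NAND T = F
s7 = D NAND s2 = F NAND T = T
s8 = s4 NAND s5 = T NAND T = F
s9 = s8 NAND s6 = F NAND F = T
s10 = s5 NAND s9 = T NAND T = F
s15 = NOT B = NOT T = F
s16 = s4 NAND s15 = T NAND F = T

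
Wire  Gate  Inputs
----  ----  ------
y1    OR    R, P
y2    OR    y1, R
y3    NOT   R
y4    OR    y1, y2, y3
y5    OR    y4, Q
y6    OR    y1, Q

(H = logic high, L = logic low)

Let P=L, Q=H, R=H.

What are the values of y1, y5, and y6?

y1 = H, y5 = H, y6 = H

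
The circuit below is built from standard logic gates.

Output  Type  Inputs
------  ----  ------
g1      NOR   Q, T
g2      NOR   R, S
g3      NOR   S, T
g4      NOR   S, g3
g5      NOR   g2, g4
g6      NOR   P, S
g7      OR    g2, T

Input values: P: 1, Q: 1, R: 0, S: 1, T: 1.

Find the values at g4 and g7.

g2 = R NOR S = 0 NOR 1 = 0
g3 = S NOR T = 1 NOR 1 = 0
g4 = S NOR g3 = 1 NOR 0 = 0
g7 = g2 OR T = 0 OR 1 = 1

g4 = 0, g7 = 1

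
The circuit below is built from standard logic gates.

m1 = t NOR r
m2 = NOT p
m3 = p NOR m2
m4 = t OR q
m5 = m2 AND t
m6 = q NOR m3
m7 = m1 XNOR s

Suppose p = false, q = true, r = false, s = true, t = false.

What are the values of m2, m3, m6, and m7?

m1 = t NOR r = false NOR false = true
m2 = NOT p = NOT false = true
m3 = p NOR m2 = false NOR true = false
m6 = q NOR m3 = true NOR false = false
m7 = m1 XNOR s = true XNOR true = true

m2 = true, m3 = false, m6 = false, m7 = true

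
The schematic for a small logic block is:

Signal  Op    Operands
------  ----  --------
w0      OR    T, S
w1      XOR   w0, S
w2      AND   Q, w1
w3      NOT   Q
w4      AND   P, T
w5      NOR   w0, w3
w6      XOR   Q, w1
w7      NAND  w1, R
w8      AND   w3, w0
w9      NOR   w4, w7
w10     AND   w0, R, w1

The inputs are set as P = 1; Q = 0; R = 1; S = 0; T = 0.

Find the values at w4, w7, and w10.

w0 = T OR S = 0 OR 0 = 0
w1 = w0 XOR S = 0 XOR 0 = 0
w4 = P AND T = 1 AND 0 = 0
w7 = w1 NAND R = 0 NAND 1 = 1
w10 = w0 AND R AND w1 = 0 AND 1 AND 0 = 0

w4 = 0; w7 = 1; w10 = 0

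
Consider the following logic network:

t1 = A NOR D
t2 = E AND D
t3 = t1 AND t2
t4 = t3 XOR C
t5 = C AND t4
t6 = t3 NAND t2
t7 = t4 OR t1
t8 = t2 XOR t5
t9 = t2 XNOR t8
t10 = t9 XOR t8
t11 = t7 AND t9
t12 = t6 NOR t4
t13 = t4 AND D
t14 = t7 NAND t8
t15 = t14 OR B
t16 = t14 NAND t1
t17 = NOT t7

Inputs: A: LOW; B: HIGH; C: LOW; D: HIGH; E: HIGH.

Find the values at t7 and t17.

t1 = A NOR D = LOW NOR HIGH = LOW
t2 = E AND D = HIGH AND HIGH = HIGH
t3 = t1 AND t2 = LOW AND HIGH = LOW
t4 = t3 XOR C = LOW XOR LOW = LOW
t7 = t4 OR t1 = LOW OR LOW = LOW
t17 = NOT t7 = NOT LOW = HIGH

t7 = LOW, t17 = HIGH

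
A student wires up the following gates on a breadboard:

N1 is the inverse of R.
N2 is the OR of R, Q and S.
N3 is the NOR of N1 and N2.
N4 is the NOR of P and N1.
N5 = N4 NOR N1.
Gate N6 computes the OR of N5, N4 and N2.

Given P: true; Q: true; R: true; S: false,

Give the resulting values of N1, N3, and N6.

N1 = false, N3 = false, N6 = true

N1 = NOT R = NOT true = false
N2 = R OR Q OR S = true OR true OR false = true
N3 = N1 NOR N2 = false NOR true = false
N4 = P NOR N1 = true NOR false = false
N5 = N4 NOR N1 = false NOR false = true
N6 = N5 OR N4 OR N2 = true OR false OR true = true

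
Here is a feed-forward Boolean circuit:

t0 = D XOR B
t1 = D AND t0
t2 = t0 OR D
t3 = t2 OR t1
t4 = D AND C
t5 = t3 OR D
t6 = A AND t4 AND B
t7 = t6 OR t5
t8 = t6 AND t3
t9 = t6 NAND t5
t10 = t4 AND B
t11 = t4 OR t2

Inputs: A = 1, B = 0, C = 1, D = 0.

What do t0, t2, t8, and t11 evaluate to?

t0 = 0  t2 = 0  t8 = 0  t11 = 0

t0 = D XOR B = 0 XOR 0 = 0
t1 = D AND t0 = 0 AND 0 = 0
t2 = t0 OR D = 0 OR 0 = 0
t3 = t2 OR t1 = 0 OR 0 = 0
t4 = D AND C = 0 AND 1 = 0
t6 = A AND t4 AND B = 1 AND 0 AND 0 = 0
t8 = t6 AND t3 = 0 AND 0 = 0
t11 = t4 OR t2 = 0 OR 0 = 0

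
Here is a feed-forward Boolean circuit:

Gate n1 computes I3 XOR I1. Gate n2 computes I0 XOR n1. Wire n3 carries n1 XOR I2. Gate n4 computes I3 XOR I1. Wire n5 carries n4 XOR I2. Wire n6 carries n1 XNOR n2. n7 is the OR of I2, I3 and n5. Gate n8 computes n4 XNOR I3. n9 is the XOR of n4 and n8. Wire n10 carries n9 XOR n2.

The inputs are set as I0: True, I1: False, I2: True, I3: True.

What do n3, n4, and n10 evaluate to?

n1 = I3 XOR I1 = True XOR False = True
n2 = I0 XOR n1 = True XOR True = False
n3 = n1 XOR I2 = True XOR True = False
n4 = I3 XOR I1 = True XOR False = True
n8 = n4 XNOR I3 = True XNOR True = True
n9 = n4 XOR n8 = True XOR True = False
n10 = n9 XOR n2 = False XOR False = False

n3 = False; n4 = True; n10 = False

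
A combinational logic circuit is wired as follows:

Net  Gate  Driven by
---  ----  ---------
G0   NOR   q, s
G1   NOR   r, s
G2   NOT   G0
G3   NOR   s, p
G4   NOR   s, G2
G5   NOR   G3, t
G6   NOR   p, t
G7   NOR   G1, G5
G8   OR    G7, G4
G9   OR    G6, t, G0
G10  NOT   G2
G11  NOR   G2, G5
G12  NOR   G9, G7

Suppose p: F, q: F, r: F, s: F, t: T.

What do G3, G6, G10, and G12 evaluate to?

G3 = T; G6 = F; G10 = T; G12 = F

G0 = q NOR s = F NOR F = T
G1 = r NOR s = F NOR F = T
G2 = NOT G0 = NOT T = F
G3 = s NOR p = F NOR F = T
G5 = G3 NOR t = T NOR T = F
G6 = p NOR t = F NOR T = F
G7 = G1 NOR G5 = T NOR F = F
G9 = G6 OR t OR G0 = F OR T OR T = T
G10 = NOT G2 = NOT F = T
G12 = G9 NOR G7 = T NOR F = F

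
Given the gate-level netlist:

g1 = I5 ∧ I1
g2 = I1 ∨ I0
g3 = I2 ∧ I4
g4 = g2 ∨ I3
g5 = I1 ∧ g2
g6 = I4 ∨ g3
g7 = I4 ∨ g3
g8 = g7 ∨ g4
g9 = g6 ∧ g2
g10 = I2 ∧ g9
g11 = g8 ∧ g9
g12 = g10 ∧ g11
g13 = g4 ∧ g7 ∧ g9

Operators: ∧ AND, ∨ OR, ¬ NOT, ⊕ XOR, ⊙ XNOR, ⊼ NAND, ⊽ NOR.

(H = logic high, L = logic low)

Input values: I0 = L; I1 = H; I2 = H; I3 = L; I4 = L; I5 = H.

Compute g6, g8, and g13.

g6 = L  g8 = H  g13 = L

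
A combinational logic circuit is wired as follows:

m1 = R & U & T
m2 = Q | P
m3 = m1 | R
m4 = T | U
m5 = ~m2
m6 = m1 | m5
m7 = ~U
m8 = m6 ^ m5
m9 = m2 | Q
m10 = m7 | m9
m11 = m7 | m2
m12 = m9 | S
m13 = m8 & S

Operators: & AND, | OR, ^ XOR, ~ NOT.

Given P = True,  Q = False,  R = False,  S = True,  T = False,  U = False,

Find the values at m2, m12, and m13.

m2 = True, m12 = True, m13 = False

m1 = R AND U AND T = False AND False AND False = False
m2 = Q OR P = False OR True = True
m5 = NOT m2 = NOT True = False
m6 = m1 OR m5 = False OR False = False
m8 = m6 XOR m5 = False XOR False = False
m9 = m2 OR Q = True OR False = True
m12 = m9 OR S = True OR True = True
m13 = m8 AND S = False AND True = False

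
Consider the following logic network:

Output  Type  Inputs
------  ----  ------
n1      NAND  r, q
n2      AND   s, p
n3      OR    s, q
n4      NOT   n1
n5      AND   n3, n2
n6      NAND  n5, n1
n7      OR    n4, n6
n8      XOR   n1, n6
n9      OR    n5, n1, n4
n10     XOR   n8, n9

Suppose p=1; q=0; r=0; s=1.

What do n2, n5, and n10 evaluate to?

n2 = 1, n5 = 1, n10 = 0

n1 = r NAND q = 0 NAND 0 = 1
n2 = s AND p = 1 AND 1 = 1
n3 = s OR q = 1 OR 0 = 1
n4 = NOT n1 = NOT 1 = 0
n5 = n3 AND n2 = 1 AND 1 = 1
n6 = n5 NAND n1 = 1 NAND 1 = 0
n8 = n1 XOR n6 = 1 XOR 0 = 1
n9 = n5 OR n1 OR n4 = 1 OR 1 OR 0 = 1
n10 = n8 XOR n9 = 1 XOR 1 = 0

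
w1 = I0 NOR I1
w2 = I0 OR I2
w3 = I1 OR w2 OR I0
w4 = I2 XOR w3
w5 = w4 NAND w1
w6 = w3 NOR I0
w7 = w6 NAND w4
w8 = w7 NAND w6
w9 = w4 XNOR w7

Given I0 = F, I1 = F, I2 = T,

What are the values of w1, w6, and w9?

w1 = I0 NOR I1 = F NOR F = T
w2 = I0 OR I2 = F OR T = T
w3 = I1 OR w2 OR I0 = F OR T OR F = T
w4 = I2 XOR w3 = T XOR T = F
w6 = w3 NOR I0 = T NOR F = F
w7 = w6 NAND w4 = F NAND F = T
w9 = w4 XNOR w7 = F XNOR T = F

w1 = T, w6 = F, w9 = F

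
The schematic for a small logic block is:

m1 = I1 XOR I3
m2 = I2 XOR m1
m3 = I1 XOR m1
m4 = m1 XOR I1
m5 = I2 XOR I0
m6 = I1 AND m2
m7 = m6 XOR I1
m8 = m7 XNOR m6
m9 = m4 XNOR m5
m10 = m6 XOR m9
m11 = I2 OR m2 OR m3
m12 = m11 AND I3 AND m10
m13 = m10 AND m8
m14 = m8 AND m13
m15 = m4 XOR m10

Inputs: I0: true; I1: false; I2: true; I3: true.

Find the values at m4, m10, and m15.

m1 = I1 XOR I3 = false XOR true = true
m2 = I2 XOR m1 = true XOR true = false
m4 = m1 XOR I1 = true XOR false = true
m5 = I2 XOR I0 = true XOR true = false
m6 = I1 AND m2 = false AND false = false
m9 = m4 XNOR m5 = true XNOR false = false
m10 = m6 XOR m9 = false XOR false = false
m15 = m4 XOR m10 = true XOR false = true

m4 = true, m10 = false, m15 = true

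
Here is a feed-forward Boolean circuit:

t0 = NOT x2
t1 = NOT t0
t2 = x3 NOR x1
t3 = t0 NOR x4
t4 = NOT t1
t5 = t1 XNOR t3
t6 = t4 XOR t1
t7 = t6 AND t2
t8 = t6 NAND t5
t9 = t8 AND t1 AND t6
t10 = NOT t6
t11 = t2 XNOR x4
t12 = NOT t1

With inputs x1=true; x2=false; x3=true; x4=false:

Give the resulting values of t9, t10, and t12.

t9 = false, t10 = false, t12 = true

t0 = NOT x2 = NOT false = true
t1 = NOT t0 = NOT true = false
t3 = t0 NOR x4 = true NOR false = false
t4 = NOT t1 = NOT false = true
t5 = t1 XNOR t3 = false XNOR false = true
t6 = t4 XOR t1 = true XOR false = true
t8 = t6 NAND t5 = true NAND true = false
t9 = t8 AND t1 AND t6 = false AND false AND true = false
t10 = NOT t6 = NOT true = false
t12 = NOT t1 = NOT false = true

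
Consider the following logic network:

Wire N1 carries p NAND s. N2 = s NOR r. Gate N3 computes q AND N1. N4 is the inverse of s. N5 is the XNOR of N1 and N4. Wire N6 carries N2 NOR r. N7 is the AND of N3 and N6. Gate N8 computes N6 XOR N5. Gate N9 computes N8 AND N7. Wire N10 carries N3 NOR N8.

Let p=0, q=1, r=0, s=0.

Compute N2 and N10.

N1 = p NAND s = 0 NAND 0 = 1
N2 = s NOR r = 0 NOR 0 = 1
N3 = q AND N1 = 1 AND 1 = 1
N4 = NOT s = NOT 0 = 1
N5 = N1 XNOR N4 = 1 XNOR 1 = 1
N6 = N2 NOR r = 1 NOR 0 = 0
N8 = N6 XOR N5 = 0 XOR 1 = 1
N10 = N3 NOR N8 = 1 NOR 1 = 0

N2 = 1, N10 = 0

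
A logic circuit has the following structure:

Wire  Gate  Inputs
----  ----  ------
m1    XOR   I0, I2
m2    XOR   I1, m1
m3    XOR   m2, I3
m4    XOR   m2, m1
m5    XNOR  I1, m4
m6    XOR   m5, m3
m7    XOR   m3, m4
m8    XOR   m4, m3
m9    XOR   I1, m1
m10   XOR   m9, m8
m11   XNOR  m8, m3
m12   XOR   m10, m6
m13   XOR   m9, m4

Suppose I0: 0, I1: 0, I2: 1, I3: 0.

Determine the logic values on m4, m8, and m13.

m1 = I0 XOR I2 = 0 XOR 1 = 1
m2 = I1 XOR m1 = 0 XOR 1 = 1
m3 = m2 XOR I3 = 1 XOR 0 = 1
m4 = m2 XOR m1 = 1 XOR 1 = 0
m8 = m4 XOR m3 = 0 XOR 1 = 1
m9 = I1 XOR m1 = 0 XOR 1 = 1
m13 = m9 XOR m4 = 1 XOR 0 = 1

m4 = 0, m8 = 1, m13 = 1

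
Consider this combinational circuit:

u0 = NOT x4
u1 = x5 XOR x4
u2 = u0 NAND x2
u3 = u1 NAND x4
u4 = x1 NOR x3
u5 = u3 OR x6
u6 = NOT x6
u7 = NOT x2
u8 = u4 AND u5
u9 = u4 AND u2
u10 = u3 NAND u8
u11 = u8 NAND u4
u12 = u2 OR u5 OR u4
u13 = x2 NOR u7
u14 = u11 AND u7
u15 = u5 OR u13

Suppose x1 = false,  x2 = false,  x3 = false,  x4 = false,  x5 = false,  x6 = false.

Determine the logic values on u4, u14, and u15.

u4 = true, u14 = false, u15 = true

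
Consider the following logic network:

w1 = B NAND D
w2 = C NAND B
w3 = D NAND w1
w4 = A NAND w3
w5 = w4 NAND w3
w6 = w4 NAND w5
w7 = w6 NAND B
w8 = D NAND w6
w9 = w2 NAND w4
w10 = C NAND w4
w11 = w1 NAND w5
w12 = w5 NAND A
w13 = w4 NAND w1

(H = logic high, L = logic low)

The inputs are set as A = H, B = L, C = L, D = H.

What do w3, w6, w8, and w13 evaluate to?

w3 = L, w6 = L, w8 = H, w13 = L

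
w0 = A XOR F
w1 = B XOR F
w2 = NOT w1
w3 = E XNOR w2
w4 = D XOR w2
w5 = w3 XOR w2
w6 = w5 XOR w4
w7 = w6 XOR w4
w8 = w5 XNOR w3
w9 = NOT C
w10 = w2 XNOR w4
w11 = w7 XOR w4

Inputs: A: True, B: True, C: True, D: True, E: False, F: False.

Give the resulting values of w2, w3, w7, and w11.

w1 = B XOR F = True XOR False = True
w2 = NOT w1 = NOT True = False
w3 = E XNOR w2 = False XNOR False = True
w4 = D XOR w2 = True XOR False = True
w5 = w3 XOR w2 = True XOR False = True
w6 = w5 XOR w4 = True XOR True = False
w7 = w6 XOR w4 = False XOR True = True
w11 = w7 XOR w4 = True XOR True = False

w2 = False, w3 = True, w7 = True, w11 = False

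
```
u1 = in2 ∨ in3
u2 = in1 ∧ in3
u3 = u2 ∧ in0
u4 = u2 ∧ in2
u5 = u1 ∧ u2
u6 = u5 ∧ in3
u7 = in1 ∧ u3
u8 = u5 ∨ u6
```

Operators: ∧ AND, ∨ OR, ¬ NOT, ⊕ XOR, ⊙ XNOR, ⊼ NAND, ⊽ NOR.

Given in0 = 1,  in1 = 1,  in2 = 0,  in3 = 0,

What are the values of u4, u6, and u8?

u1 = in2 OR in3 = 0 OR 0 = 0
u2 = in1 AND in3 = 1 AND 0 = 0
u4 = u2 AND in2 = 0 AND 0 = 0
u5 = u1 AND u2 = 0 AND 0 = 0
u6 = u5 AND in3 = 0 AND 0 = 0
u8 = u5 OR u6 = 0 OR 0 = 0

u4 = 0, u6 = 0, u8 = 0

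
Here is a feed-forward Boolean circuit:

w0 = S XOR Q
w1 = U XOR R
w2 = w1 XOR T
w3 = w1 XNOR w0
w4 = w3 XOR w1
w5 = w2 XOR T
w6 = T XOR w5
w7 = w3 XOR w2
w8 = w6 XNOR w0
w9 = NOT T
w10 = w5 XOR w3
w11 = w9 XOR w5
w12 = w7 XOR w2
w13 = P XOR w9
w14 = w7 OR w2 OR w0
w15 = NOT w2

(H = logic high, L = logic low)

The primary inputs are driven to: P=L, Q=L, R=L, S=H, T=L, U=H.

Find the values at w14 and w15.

w14 = H  w15 = L

w0 = S XOR Q = H XOR L = H
w1 = U XOR R = H XOR L = H
w2 = w1 XOR T = H XOR L = H
w3 = w1 XNOR w0 = H XNOR H = H
w7 = w3 XOR w2 = H XOR H = L
w14 = w7 OR w2 OR w0 = L OR H OR H = H
w15 = NOT w2 = NOT H = L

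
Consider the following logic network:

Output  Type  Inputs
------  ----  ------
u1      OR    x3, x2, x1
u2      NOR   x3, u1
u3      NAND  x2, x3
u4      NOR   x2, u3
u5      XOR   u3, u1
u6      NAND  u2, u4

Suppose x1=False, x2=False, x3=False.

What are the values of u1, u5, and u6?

u1 = False, u5 = True, u6 = True

u1 = x3 OR x2 OR x1 = False OR False OR False = False
u2 = x3 NOR u1 = False NOR False = True
u3 = x2 NAND x3 = False NAND False = True
u4 = x2 NOR u3 = False NOR True = False
u5 = u3 XOR u1 = True XOR False = True
u6 = u2 NAND u4 = True NAND False = True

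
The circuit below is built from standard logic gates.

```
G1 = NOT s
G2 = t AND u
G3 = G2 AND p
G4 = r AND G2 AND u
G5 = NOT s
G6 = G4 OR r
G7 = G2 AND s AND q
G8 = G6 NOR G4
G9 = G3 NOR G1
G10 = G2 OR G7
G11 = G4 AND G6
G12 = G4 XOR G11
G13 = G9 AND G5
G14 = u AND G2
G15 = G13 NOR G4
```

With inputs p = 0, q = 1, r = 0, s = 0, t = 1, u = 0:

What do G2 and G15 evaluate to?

G2 = 0  G15 = 1

G1 = NOT s = NOT 0 = 1
G2 = t AND u = 1 AND 0 = 0
G3 = G2 AND p = 0 AND 0 = 0
G4 = r AND G2 AND u = 0 AND 0 AND 0 = 0
G5 = NOT s = NOT 0 = 1
G9 = G3 NOR G1 = 0 NOR 1 = 0
G13 = G9 AND G5 = 0 AND 1 = 0
G15 = G13 NOR G4 = 0 NOR 0 = 1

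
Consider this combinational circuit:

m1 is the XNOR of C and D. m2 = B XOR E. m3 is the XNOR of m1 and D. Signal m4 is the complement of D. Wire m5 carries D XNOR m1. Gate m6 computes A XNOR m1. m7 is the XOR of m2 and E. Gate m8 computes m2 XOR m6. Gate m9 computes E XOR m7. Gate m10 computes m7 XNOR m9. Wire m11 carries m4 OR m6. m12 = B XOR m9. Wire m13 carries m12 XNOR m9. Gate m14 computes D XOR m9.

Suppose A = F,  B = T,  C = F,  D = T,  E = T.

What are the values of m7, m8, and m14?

m7 = T; m8 = T; m14 = T

m1 = C XNOR D = F XNOR T = F
m2 = B XOR E = T XOR T = F
m6 = A XNOR m1 = F XNOR F = T
m7 = m2 XOR E = F XOR T = T
m8 = m2 XOR m6 = F XOR T = T
m9 = E XOR m7 = T XOR T = F
m14 = D XOR m9 = T XOR F = T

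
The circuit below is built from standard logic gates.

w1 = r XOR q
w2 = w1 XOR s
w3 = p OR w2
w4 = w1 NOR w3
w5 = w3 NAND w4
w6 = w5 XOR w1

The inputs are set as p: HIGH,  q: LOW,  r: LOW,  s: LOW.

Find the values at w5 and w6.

w5 = HIGH, w6 = HIGH

w1 = r XOR q = LOW XOR LOW = LOW
w2 = w1 XOR s = LOW XOR LOW = LOW
w3 = p OR w2 = HIGH OR LOW = HIGH
w4 = w1 NOR w3 = LOW NOR HIGH = LOW
w5 = w3 NAND w4 = HIGH NAND LOW = HIGH
w6 = w5 XOR w1 = HIGH XOR LOW = HIGH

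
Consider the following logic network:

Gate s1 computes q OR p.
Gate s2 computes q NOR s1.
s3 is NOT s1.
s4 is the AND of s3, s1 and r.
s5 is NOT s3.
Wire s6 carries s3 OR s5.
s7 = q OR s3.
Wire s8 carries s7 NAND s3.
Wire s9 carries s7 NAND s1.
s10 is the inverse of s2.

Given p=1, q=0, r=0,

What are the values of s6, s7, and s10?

s6 = 1, s7 = 0, s10 = 1

s1 = q OR p = 0 OR 1 = 1
s2 = q NOR s1 = 0 NOR 1 = 0
s3 = NOT s1 = NOT 1 = 0
s5 = NOT s3 = NOT 0 = 1
s6 = s3 OR s5 = 0 OR 1 = 1
s7 = q OR s3 = 0 OR 0 = 0
s10 = NOT s2 = NOT 0 = 1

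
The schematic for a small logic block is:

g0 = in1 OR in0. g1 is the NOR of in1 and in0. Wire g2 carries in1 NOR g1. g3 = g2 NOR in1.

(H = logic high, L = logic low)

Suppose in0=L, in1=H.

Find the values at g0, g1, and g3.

g0 = H, g1 = L, g3 = L

g0 = in1 OR in0 = H OR L = H
g1 = in1 NOR in0 = H NOR L = L
g2 = in1 NOR g1 = H NOR L = L
g3 = g2 NOR in1 = L NOR H = L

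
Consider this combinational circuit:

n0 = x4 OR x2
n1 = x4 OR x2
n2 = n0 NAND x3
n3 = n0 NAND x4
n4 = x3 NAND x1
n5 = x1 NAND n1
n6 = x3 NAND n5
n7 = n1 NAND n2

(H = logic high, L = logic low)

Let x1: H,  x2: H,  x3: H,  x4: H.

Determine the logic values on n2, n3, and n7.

n2 = L, n3 = L, n7 = H

n0 = x4 OR x2 = H OR H = H
n1 = x4 OR x2 = H OR H = H
n2 = n0 NAND x3 = H NAND H = L
n3 = n0 NAND x4 = H NAND H = L
n7 = n1 NAND n2 = H NAND L = H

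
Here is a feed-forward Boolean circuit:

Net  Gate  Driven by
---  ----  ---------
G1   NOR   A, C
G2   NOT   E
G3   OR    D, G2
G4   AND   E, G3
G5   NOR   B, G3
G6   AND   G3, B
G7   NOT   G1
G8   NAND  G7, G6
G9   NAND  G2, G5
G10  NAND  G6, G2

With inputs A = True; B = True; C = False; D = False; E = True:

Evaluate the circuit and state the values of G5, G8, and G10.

G1 = A NOR C = True NOR False = False
G2 = NOT E = NOT True = False
G3 = D OR G2 = False OR False = False
G5 = B NOR G3 = True NOR False = False
G6 = G3 AND B = False AND True = False
G7 = NOT G1 = NOT False = True
G8 = G7 NAND G6 = True NAND False = True
G10 = G6 NAND G2 = False NAND False = True

G5 = False  G8 = True  G10 = True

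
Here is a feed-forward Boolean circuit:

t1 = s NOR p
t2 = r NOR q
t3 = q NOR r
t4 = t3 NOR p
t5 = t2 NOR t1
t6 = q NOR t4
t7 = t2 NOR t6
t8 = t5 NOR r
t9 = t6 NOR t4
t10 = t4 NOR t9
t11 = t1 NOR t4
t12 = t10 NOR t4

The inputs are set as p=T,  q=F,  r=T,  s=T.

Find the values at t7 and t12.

t7 = F, t12 = F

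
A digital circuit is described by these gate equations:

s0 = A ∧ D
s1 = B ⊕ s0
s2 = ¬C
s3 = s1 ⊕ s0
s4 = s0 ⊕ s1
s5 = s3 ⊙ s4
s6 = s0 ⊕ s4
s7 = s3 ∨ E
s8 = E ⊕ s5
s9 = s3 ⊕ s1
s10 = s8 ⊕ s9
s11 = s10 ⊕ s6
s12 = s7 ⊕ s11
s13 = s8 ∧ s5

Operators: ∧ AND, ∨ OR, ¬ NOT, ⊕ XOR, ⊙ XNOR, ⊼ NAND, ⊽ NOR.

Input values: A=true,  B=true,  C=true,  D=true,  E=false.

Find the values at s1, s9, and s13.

s1 = false, s9 = true, s13 = true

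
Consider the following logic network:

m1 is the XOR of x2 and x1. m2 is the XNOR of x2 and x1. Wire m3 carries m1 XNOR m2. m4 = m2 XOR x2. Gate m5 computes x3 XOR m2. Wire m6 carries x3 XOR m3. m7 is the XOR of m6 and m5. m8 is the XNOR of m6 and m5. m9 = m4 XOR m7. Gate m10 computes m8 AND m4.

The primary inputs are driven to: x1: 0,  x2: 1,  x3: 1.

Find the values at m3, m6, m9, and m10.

m1 = x2 XOR x1 = 1 XOR 0 = 1
m2 = x2 XNOR x1 = 1 XNOR 0 = 0
m3 = m1 XNOR m2 = 1 XNOR 0 = 0
m4 = m2 XOR x2 = 0 XOR 1 = 1
m5 = x3 XOR m2 = 1 XOR 0 = 1
m6 = x3 XOR m3 = 1 XOR 0 = 1
m7 = m6 XOR m5 = 1 XOR 1 = 0
m8 = m6 XNOR m5 = 1 XNOR 1 = 1
m9 = m4 XOR m7 = 1 XOR 0 = 1
m10 = m8 AND m4 = 1 AND 1 = 1

m3 = 0, m6 = 1, m9 = 1, m10 = 1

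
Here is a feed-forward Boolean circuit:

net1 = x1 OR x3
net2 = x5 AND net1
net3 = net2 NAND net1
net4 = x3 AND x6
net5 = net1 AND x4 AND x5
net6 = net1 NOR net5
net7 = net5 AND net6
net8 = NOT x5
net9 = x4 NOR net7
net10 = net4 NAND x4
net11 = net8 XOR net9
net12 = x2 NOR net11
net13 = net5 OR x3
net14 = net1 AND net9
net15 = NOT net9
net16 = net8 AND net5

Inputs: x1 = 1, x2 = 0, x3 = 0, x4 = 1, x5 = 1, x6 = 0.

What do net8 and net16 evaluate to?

net8 = 0, net16 = 0

net1 = x1 OR x3 = 1 OR 0 = 1
net5 = net1 AND x4 AND x5 = 1 AND 1 AND 1 = 1
net8 = NOT x5 = NOT 1 = 0
net16 = net8 AND net5 = 0 AND 1 = 0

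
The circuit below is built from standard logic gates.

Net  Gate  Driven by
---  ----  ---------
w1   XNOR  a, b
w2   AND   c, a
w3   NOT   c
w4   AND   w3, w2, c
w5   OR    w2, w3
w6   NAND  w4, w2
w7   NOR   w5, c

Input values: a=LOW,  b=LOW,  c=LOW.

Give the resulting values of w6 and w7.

w2 = c AND a = LOW AND LOW = LOW
w3 = NOT c = NOT LOW = HIGH
w4 = w3 AND w2 AND c = HIGH AND LOW AND LOW = LOW
w5 = w2 OR w3 = LOW OR HIGH = HIGH
w6 = w4 NAND w2 = LOW NAND LOW = HIGH
w7 = w5 NOR c = HIGH NOR LOW = LOW

w6 = HIGH  w7 = LOW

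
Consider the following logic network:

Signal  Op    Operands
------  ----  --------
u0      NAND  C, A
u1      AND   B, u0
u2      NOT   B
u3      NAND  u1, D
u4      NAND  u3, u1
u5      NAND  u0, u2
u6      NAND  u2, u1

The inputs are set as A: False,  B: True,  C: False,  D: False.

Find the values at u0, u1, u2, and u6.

u0 = True, u1 = True, u2 = False, u6 = True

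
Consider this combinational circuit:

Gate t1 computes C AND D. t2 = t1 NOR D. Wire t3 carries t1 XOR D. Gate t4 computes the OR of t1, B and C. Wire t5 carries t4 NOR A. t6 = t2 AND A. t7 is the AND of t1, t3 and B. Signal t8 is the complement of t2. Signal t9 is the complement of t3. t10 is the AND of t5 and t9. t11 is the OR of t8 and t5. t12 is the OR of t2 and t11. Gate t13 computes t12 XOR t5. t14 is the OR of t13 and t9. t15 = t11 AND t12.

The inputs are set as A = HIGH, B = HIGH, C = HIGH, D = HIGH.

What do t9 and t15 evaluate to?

t9 = HIGH; t15 = HIGH

t1 = C AND D = HIGH AND HIGH = HIGH
t2 = t1 NOR D = HIGH NOR HIGH = LOW
t3 = t1 XOR D = HIGH XOR HIGH = LOW
t4 = t1 OR B OR C = HIGH OR HIGH OR HIGH = HIGH
t5 = t4 NOR A = HIGH NOR HIGH = LOW
t8 = NOT t2 = NOT LOW = HIGH
t9 = NOT t3 = NOT LOW = HIGH
t11 = t8 OR t5 = HIGH OR LOW = HIGH
t12 = t2 OR t11 = LOW OR HIGH = HIGH
t15 = t11 AND t12 = HIGH AND HIGH = HIGH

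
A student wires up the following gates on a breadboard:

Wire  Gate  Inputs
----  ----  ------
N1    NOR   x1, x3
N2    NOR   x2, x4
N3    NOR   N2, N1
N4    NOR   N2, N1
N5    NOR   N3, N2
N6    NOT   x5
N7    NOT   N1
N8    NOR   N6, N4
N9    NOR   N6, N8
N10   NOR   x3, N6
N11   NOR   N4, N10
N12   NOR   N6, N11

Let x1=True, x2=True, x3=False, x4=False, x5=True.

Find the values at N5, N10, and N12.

N1 = x1 NOR x3 = True NOR False = False
N2 = x2 NOR x4 = True NOR False = False
N3 = N2 NOR N1 = False NOR False = True
N4 = N2 NOR N1 = False NOR False = True
N5 = N3 NOR N2 = True NOR False = False
N6 = NOT x5 = NOT True = False
N10 = x3 NOR N6 = False NOR False = True
N11 = N4 NOR N10 = True NOR True = False
N12 = N6 NOR N11 = False NOR False = True

N5 = False; N10 = True; N12 = True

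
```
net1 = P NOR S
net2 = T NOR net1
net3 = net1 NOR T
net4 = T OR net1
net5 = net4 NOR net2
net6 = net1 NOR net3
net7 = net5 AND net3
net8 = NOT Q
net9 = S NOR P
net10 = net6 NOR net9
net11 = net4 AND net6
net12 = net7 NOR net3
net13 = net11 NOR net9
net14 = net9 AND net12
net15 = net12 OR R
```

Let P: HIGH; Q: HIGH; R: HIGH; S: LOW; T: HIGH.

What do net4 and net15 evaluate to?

net4 = HIGH, net15 = HIGH

net1 = P NOR S = HIGH NOR LOW = LOW
net2 = T NOR net1 = HIGH NOR LOW = LOW
net3 = net1 NOR T = LOW NOR HIGH = LOW
net4 = T OR net1 = HIGH OR LOW = HIGH
net5 = net4 NOR net2 = HIGH NOR LOW = LOW
net7 = net5 AND net3 = LOW AND LOW = LOW
net12 = net7 NOR net3 = LOW NOR LOW = HIGH
net15 = net12 OR R = HIGH OR HIGH = HIGH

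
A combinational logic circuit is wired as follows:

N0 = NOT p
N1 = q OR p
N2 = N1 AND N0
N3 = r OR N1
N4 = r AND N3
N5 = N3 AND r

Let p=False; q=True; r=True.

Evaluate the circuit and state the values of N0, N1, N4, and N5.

N0 = True  N1 = True  N4 = True  N5 = True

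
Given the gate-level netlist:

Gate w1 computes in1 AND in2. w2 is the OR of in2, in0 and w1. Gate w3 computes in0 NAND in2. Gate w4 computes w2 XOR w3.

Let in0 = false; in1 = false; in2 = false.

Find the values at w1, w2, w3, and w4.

w1 = in1 AND in2 = false AND false = false
w2 = in2 OR in0 OR w1 = false OR false OR false = false
w3 = in0 NAND in2 = false NAND false = true
w4 = w2 XOR w3 = false XOR true = true

w1 = false, w2 = false, w3 = true, w4 = true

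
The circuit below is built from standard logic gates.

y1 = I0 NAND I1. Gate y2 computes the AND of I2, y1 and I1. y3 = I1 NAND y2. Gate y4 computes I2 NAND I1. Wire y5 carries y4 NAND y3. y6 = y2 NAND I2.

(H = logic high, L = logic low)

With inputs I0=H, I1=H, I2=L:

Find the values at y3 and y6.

y1 = I0 NAND I1 = H NAND H = L
y2 = I2 AND y1 AND I1 = L AND L AND H = L
y3 = I1 NAND y2 = H NAND L = H
y6 = y2 NAND I2 = L NAND L = H

y3 = H, y6 = H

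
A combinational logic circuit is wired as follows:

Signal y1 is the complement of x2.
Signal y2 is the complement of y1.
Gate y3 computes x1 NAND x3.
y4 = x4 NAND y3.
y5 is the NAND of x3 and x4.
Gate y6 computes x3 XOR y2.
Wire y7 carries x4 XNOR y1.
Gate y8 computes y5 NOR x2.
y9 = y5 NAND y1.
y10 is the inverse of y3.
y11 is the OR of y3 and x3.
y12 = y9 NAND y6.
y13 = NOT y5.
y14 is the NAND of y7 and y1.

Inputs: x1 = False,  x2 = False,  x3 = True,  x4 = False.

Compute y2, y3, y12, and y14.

y2 = False  y3 = True  y12 = True  y14 = True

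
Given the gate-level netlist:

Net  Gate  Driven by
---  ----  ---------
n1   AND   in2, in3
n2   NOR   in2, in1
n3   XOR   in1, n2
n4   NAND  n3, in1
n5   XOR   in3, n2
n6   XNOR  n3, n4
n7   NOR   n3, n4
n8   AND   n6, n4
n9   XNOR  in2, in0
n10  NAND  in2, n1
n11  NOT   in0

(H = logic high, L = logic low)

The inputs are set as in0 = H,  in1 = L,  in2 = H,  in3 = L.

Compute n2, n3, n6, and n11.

n2 = in2 NOR in1 = H NOR L = L
n3 = in1 XOR n2 = L XOR L = L
n4 = n3 NAND in1 = L NAND L = H
n6 = n3 XNOR n4 = L XNOR H = L
n11 = NOT in0 = NOT H = L

n2 = L; n3 = L; n6 = L; n11 = L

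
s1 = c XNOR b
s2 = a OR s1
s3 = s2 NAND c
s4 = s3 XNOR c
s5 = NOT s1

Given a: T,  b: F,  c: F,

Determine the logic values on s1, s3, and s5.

s1 = c XNOR b = F XNOR F = T
s2 = a OR s1 = T OR T = T
s3 = s2 NAND c = T NAND F = T
s5 = NOT s1 = NOT T = F

s1 = T  s3 = T  s5 = F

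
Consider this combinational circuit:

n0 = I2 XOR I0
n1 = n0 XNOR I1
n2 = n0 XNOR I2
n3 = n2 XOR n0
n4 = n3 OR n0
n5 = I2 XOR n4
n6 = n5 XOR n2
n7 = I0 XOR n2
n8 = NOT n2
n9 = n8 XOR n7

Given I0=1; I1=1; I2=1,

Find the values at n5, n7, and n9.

n0 = I2 XOR I0 = 1 XOR 1 = 0
n2 = n0 XNOR I2 = 0 XNOR 1 = 0
n3 = n2 XOR n0 = 0 XOR 0 = 0
n4 = n3 OR n0 = 0 OR 0 = 0
n5 = I2 XOR n4 = 1 XOR 0 = 1
n7 = I0 XOR n2 = 1 XOR 0 = 1
n8 = NOT n2 = NOT 0 = 1
n9 = n8 XOR n7 = 1 XOR 1 = 0

n5 = 1; n7 = 1; n9 = 0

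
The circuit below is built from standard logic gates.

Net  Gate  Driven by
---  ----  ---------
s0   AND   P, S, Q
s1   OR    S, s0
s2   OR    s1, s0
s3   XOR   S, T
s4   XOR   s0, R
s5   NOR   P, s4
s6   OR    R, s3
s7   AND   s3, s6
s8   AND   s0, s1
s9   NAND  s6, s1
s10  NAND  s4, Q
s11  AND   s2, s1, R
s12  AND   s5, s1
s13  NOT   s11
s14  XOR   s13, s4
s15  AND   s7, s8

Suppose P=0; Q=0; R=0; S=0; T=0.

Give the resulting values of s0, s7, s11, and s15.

s0 = 0  s7 = 0  s11 = 0  s15 = 0

s0 = P AND S AND Q = 0 AND 0 AND 0 = 0
s1 = S OR s0 = 0 OR 0 = 0
s2 = s1 OR s0 = 0 OR 0 = 0
s3 = S XOR T = 0 XOR 0 = 0
s6 = R OR s3 = 0 OR 0 = 0
s7 = s3 AND s6 = 0 AND 0 = 0
s8 = s0 AND s1 = 0 AND 0 = 0
s11 = s2 AND s1 AND R = 0 AND 0 AND 0 = 0
s15 = s7 AND s8 = 0 AND 0 = 0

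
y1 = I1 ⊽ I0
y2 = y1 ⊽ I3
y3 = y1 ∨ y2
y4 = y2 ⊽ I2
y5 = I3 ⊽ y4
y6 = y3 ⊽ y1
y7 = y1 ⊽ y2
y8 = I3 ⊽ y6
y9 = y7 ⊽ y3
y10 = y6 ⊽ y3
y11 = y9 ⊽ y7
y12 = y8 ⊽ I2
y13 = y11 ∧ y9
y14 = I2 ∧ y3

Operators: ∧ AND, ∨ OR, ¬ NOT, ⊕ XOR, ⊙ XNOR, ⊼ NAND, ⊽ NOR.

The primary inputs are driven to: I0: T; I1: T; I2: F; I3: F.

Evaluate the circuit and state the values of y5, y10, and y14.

y5 = T; y10 = F; y14 = F

y1 = I1 NOR I0 = T NOR T = F
y2 = y1 NOR I3 = F NOR F = T
y3 = y1 OR y2 = F OR T = T
y4 = y2 NOR I2 = T NOR F = F
y5 = I3 NOR y4 = F NOR F = T
y6 = y3 NOR y1 = T NOR F = F
y10 = y6 NOR y3 = F NOR T = F
y14 = I2 AND y3 = F AND T = F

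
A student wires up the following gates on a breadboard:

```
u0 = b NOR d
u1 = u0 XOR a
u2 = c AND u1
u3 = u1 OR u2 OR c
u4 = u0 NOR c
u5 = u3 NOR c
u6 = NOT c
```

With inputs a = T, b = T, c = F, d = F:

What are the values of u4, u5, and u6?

u4 = T  u5 = F  u6 = T

u0 = b NOR d = T NOR F = F
u1 = u0 XOR a = F XOR T = T
u2 = c AND u1 = F AND T = F
u3 = u1 OR u2 OR c = T OR F OR F = T
u4 = u0 NOR c = F NOR F = T
u5 = u3 NOR c = T NOR F = F
u6 = NOT c = NOT F = T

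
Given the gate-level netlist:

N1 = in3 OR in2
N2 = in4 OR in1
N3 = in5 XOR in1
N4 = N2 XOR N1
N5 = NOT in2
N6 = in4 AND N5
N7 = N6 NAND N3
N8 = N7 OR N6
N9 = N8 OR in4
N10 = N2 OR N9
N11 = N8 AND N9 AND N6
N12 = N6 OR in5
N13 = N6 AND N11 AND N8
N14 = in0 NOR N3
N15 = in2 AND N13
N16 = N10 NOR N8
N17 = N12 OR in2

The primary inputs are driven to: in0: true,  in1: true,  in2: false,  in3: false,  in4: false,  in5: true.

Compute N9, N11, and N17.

N3 = in5 XOR in1 = true XOR true = false
N5 = NOT in2 = NOT false = true
N6 = in4 AND N5 = false AND true = false
N7 = N6 NAND N3 = false NAND false = true
N8 = N7 OR N6 = true OR false = true
N9 = N8 OR in4 = true OR false = true
N11 = N8 AND N9 AND N6 = true AND true AND false = false
N12 = N6 OR in5 = false OR true = true
N17 = N12 OR in2 = true OR false = true

N9 = true  N11 = false  N17 = true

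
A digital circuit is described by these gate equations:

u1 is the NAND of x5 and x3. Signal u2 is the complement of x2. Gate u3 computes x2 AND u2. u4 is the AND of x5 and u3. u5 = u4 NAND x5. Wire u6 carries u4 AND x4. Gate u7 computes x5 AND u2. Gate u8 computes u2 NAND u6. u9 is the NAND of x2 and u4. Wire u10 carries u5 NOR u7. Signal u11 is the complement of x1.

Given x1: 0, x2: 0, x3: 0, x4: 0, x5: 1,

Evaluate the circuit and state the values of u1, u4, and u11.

u1 = 1, u4 = 0, u11 = 1

u1 = x5 NAND x3 = 1 NAND 0 = 1
u2 = NOT x2 = NOT 0 = 1
u3 = x2 AND u2 = 0 AND 1 = 0
u4 = x5 AND u3 = 1 AND 0 = 0
u11 = NOT x1 = NOT 0 = 1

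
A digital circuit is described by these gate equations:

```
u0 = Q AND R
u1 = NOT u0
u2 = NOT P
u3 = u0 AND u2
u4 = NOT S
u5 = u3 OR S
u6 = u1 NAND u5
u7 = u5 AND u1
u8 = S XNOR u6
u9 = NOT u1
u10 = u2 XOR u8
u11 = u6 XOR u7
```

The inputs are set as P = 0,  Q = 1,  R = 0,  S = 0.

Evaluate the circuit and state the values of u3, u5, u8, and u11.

u0 = Q AND R = 1 AND 0 = 0
u1 = NOT u0 = NOT 0 = 1
u2 = NOT P = NOT 0 = 1
u3 = u0 AND u2 = 0 AND 1 = 0
u5 = u3 OR S = 0 OR 0 = 0
u6 = u1 NAND u5 = 1 NAND 0 = 1
u7 = u5 AND u1 = 0 AND 1 = 0
u8 = S XNOR u6 = 0 XNOR 1 = 0
u11 = u6 XOR u7 = 1 XOR 0 = 1

u3 = 0  u5 = 0  u8 = 0  u11 = 1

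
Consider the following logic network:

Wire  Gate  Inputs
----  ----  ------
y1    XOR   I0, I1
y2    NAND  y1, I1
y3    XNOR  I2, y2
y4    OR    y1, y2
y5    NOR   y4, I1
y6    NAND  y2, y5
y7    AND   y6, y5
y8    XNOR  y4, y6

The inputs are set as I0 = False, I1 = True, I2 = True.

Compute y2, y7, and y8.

y2 = False; y7 = False; y8 = True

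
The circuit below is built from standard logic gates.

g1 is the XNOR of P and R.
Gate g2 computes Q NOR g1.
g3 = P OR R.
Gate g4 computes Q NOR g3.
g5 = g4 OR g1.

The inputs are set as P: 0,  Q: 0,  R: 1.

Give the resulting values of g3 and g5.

g3 = 1  g5 = 0

g1 = P XNOR R = 0 XNOR 1 = 0
g3 = P OR R = 0 OR 1 = 1
g4 = Q NOR g3 = 0 NOR 1 = 0
g5 = g4 OR g1 = 0 OR 0 = 0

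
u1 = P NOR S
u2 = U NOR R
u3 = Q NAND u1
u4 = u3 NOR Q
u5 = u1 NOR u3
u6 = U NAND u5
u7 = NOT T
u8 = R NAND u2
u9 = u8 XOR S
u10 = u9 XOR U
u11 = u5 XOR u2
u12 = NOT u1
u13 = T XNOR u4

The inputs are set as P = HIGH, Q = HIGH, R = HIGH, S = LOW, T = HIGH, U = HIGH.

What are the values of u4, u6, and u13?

u4 = LOW; u6 = HIGH; u13 = LOW

u1 = P NOR S = HIGH NOR LOW = LOW
u3 = Q NAND u1 = HIGH NAND LOW = HIGH
u4 = u3 NOR Q = HIGH NOR HIGH = LOW
u5 = u1 NOR u3 = LOW NOR HIGH = LOW
u6 = U NAND u5 = HIGH NAND LOW = HIGH
u13 = T XNOR u4 = HIGH XNOR LOW = LOW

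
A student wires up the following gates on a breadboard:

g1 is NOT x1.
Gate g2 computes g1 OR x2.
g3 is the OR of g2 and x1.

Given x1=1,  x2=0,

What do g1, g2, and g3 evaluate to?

g1 = NOT x1 = NOT 1 = 0
g2 = g1 OR x2 = 0 OR 0 = 0
g3 = g2 OR x1 = 0 OR 1 = 1

g1 = 0; g2 = 0; g3 = 1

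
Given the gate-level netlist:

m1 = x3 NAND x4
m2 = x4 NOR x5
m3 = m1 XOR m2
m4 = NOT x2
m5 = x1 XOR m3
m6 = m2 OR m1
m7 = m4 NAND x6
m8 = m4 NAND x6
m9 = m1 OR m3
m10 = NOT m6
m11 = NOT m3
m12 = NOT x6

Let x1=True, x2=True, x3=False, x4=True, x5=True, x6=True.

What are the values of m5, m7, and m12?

m1 = x3 NAND x4 = False NAND True = True
m2 = x4 NOR x5 = True NOR True = False
m3 = m1 XOR m2 = True XOR False = True
m4 = NOT x2 = NOT True = False
m5 = x1 XOR m3 = True XOR True = False
m7 = m4 NAND x6 = False NAND True = True
m12 = NOT x6 = NOT True = False

m5 = False; m7 = True; m12 = False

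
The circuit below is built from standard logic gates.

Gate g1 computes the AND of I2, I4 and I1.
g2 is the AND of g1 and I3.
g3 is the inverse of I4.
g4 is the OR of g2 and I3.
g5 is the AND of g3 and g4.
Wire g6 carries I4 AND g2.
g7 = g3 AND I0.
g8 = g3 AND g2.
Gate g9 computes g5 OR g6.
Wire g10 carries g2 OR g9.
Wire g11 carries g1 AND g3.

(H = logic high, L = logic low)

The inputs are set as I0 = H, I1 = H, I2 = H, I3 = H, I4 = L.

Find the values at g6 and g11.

g1 = I2 AND I4 AND I1 = H AND L AND H = L
g2 = g1 AND I3 = L AND H = L
g3 = NOT I4 = NOT L = H
g6 = I4 AND g2 = L AND L = L
g11 = g1 AND g3 = L AND H = L

g6 = L, g11 = L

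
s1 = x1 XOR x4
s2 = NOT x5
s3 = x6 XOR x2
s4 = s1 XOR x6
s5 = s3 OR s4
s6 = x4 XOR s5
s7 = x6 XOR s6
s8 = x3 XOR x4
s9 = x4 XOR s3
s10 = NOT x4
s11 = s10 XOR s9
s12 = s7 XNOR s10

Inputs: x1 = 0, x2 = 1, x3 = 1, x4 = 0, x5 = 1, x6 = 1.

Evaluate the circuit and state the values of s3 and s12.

s1 = x1 XOR x4 = 0 XOR 0 = 0
s3 = x6 XOR x2 = 1 XOR 1 = 0
s4 = s1 XOR x6 = 0 XOR 1 = 1
s5 = s3 OR s4 = 0 OR 1 = 1
s6 = x4 XOR s5 = 0 XOR 1 = 1
s7 = x6 XOR s6 = 1 XOR 1 = 0
s10 = NOT x4 = NOT 0 = 1
s12 = s7 XNOR s10 = 0 XNOR 1 = 0

s3 = 0, s12 = 0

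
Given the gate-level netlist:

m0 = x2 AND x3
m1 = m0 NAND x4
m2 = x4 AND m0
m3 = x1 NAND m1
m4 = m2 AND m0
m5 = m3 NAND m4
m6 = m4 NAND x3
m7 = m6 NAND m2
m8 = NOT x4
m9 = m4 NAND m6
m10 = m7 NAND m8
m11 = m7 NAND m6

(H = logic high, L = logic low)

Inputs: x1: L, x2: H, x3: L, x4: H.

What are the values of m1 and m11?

m1 = H; m11 = L

m0 = x2 AND x3 = H AND L = L
m1 = m0 NAND x4 = L NAND H = H
m2 = x4 AND m0 = H AND L = L
m4 = m2 AND m0 = L AND L = L
m6 = m4 NAND x3 = L NAND L = H
m7 = m6 NAND m2 = H NAND L = H
m11 = m7 NAND m6 = H NAND H = L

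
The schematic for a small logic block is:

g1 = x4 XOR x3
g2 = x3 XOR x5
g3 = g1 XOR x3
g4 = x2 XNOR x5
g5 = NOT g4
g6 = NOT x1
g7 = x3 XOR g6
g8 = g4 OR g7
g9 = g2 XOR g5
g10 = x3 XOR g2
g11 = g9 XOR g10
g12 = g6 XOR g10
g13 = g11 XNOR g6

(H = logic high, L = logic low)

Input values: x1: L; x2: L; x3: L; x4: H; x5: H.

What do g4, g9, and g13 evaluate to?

g4 = L, g9 = L, g13 = H

g2 = x3 XOR x5 = L XOR H = H
g4 = x2 XNOR x5 = L XNOR H = L
g5 = NOT g4 = NOT L = H
g6 = NOT x1 = NOT L = H
g9 = g2 XOR g5 = H XOR H = L
g10 = x3 XOR g2 = L XOR H = H
g11 = g9 XOR g10 = L XOR H = H
g13 = g11 XNOR g6 = H XNOR H = H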